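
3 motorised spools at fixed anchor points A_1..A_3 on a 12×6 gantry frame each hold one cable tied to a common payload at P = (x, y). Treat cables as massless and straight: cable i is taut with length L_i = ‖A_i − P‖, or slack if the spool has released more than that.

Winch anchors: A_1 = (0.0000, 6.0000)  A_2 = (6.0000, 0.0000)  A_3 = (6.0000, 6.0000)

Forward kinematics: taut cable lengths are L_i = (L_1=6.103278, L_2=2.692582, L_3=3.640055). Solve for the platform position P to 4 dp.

(5.0000, 2.5000)

circle eqns → linear via eq_j − eq_1; set k_j = A_j·A_j − L_j²
k_1 = 0.0000+36.0000−37.2500 = -1.2500
-12.0000·x + 12.0000·y = k_1−k_2 = -30.0000
-12.0000·x + 0.0000·y = k_1−k_3 = -60.0000
solve first two rows → x=5.0000, y=2.5000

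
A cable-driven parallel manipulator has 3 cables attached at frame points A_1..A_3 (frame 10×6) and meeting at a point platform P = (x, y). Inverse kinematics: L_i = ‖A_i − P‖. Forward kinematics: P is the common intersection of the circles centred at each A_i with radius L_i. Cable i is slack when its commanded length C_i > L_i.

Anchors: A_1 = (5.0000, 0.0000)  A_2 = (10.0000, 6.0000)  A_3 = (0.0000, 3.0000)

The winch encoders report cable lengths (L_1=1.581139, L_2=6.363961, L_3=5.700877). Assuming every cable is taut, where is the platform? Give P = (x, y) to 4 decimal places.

(5.5000, 1.5000)

circle eqns → linear via eq_j − eq_1; set c_j = A_j·A_j − L_j²
c_1 = 25.0000+0.0000−2.5000 = 22.5000
-10.0000·x − 12.0000·y = c_1−c_2 = -73.0000
10.0000·x − 6.0000·y = c_1−c_3 = 46.0000
solve first two rows → x=5.5000, y=1.5000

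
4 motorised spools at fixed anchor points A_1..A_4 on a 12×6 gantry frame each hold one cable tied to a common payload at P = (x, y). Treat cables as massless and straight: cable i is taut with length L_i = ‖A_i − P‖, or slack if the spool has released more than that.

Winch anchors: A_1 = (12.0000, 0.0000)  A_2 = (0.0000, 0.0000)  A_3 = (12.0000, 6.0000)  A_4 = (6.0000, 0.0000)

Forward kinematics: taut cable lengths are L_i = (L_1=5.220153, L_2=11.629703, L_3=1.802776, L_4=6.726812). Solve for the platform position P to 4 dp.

circle eqns → linear via eq_j − eq_1; set k_j = A_j·A_j − L_j²
k_1 = 144.0000+0.0000−27.2500 = 116.7500
24.0000·x + 0.0000·y = k_1−k_2 = 252.0000
0.0000·x − 12.0000·y = k_1−k_3 = -60.0000
12.0000·x + 0.0000·y = k_1−k_4 = 126.0000
solve first two rows → x=10.5000, y=5.0000
check cable 4: ‖A_4−P‖² = 45.2500 ≈ L_4² = 45.2500 ✓

(10.5000, 5.0000)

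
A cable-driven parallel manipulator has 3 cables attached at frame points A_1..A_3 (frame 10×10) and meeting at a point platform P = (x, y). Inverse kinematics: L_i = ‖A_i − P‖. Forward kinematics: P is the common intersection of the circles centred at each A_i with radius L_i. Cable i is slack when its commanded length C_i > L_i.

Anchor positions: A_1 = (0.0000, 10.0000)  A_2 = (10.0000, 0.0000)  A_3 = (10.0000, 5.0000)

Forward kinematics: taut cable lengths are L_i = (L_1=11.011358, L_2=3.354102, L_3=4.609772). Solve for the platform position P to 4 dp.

each cable: (A_i−P)·(A_i−P) = L_i²; let q_i = ‖A_i‖²−L_i²
q_1 = 0.0000+100.0000−121.2500 = -21.2500
row 1: -20.0000x + 20.0000y = -110.0000  (q_2=88.7500)
row 2: -20.0000x + 10.0000y = -125.0000  (q_3=103.7500)
Cramer on rows 1–2 → x = 7.0000, y = 1.5000

(7.0000, 1.5000)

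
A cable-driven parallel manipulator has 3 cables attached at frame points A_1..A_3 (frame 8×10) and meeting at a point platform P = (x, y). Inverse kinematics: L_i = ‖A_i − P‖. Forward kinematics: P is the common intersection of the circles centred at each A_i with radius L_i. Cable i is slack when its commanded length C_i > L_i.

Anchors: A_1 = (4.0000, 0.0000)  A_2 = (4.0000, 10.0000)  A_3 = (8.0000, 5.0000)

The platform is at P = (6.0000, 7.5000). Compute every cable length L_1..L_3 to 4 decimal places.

L_1: Δ = A_1−P = (-2.0000, -7.5000) → ‖Δ‖ = √60.2500 = 7.7621
L_2: Δ = A_2−P = (-2.0000, 2.5000) → ‖Δ‖ = √10.2500 = 3.2016
L_3: Δ = A_3−P = (2.0000, -2.5000) → ‖Δ‖ = √10.2500 = 3.2016

(7.7621, 3.2016, 3.2016)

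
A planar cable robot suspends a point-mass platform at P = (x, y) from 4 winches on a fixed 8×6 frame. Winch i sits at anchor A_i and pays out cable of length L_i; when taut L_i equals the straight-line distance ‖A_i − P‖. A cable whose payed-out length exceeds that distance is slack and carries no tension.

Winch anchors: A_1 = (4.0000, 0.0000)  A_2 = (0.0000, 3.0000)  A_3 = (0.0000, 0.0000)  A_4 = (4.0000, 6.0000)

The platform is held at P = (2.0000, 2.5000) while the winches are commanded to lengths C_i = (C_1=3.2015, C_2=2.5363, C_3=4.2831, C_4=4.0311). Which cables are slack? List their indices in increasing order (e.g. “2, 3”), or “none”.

cable 1: L_1 = ‖A_1−P‖ = 3.2016;  C_1 = 3.2015 → taut
cable 2: L_2 = ‖A_2−P‖ = 2.0616;  C_2 = 2.5363 → slack
cable 3: L_3 = ‖A_3−P‖ = 3.2016;  C_3 = 4.2831 → slack
cable 4: L_4 = ‖A_4−P‖ = 4.0311;  C_4 = 4.0311 → taut

2, 3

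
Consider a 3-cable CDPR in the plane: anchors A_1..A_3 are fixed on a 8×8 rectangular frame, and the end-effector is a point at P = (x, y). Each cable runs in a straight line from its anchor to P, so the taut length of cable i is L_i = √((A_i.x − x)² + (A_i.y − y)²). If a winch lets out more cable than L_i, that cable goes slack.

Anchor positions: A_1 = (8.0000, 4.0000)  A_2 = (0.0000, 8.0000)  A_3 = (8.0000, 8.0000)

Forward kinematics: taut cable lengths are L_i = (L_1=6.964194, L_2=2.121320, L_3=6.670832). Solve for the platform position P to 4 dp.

(1.5000, 6.5000)

each cable: (A_i−P)·(A_i−P) = L_i²; let k_i = ‖A_i‖²−L_i²
k_1 = 64.0000+16.0000−48.5000 = 31.5000
row 1: 16.0000x − 8.0000y = -28.0000  (k_2=59.5000)
row 2: 0.0000x − 8.0000y = -52.0000  (k_3=83.5000)
Cramer on rows 1–2 → x = 1.5000, y = 6.5000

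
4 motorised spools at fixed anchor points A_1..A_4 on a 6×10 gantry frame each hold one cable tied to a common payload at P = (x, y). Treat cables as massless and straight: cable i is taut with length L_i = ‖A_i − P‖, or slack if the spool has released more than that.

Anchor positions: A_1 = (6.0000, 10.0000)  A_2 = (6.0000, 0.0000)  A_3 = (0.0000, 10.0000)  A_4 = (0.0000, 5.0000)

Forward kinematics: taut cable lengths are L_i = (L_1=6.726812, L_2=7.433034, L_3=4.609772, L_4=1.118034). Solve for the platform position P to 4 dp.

(1.0000, 5.5000)

expand ‖A_i−P‖²=L_i² and subtract eq 1 (c_i ≔ ‖A_i‖²−L_i²)
c_1 = 36.0000+100.0000−45.2500 = 90.7500
eq1−eq2 → [0.0000  20.0000]·P = 110.0000
eq1−eq3 → [12.0000  0.0000]·P = 12.0000
eq1−eq4 → [12.0000  10.0000]·P = 67.0000
2×2 solve → P = (1.0000, 5.5000)
check cable 4: ‖A_4−P‖² = 1.2500 ≈ L_4² = 1.2500 ✓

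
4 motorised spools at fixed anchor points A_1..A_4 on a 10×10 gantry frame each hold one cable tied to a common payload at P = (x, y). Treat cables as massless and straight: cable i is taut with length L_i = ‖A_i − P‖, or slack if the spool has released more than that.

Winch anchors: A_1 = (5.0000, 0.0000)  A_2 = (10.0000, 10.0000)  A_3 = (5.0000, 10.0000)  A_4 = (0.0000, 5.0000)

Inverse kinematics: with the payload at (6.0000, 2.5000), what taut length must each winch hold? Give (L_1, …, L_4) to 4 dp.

L_1 = √((5.0000−6.0000)² + (0.0000−2.5000)²) = 2.6926
L_2 = √((10.0000−6.0000)² + (10.0000−2.5000)²) = 8.5000
L_3 = √((5.0000−6.0000)² + (10.0000−2.5000)²) = 7.5664
L_4 = √((0.0000−6.0000)² + (5.0000−2.5000)²) = 6.5000

(2.6926, 8.5000, 7.5664, 6.5000)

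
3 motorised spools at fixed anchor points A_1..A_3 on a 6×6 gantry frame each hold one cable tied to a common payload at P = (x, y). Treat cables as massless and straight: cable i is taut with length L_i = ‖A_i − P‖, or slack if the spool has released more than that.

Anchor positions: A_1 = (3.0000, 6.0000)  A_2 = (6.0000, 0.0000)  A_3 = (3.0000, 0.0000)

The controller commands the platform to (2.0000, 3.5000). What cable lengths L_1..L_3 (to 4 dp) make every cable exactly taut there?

(2.6926, 5.3151, 3.6401)

L_1 = √((3.0000−2.0000)² + (6.0000−3.5000)²) = 2.6926
L_2 = √((6.0000−2.0000)² + (0.0000−3.5000)²) = 5.3151
L_3 = √((3.0000−2.0000)² + (0.0000−3.5000)²) = 3.6401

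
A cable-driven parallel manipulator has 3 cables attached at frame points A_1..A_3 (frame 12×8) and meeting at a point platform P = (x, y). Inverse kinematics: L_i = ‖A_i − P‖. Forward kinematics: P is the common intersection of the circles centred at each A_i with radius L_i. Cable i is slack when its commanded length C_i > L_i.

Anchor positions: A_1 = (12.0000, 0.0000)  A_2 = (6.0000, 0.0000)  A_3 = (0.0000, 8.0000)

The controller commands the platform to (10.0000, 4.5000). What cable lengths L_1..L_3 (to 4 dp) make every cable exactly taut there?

(4.9244, 6.0208, 10.5948)

L_1 = √((12.0000−10.0000)² + (0.0000−4.5000)²) = 4.9244
L_2 = √((6.0000−10.0000)² + (0.0000−4.5000)²) = 6.0208
L_3 = √((0.0000−10.0000)² + (8.0000−4.5000)²) = 10.5948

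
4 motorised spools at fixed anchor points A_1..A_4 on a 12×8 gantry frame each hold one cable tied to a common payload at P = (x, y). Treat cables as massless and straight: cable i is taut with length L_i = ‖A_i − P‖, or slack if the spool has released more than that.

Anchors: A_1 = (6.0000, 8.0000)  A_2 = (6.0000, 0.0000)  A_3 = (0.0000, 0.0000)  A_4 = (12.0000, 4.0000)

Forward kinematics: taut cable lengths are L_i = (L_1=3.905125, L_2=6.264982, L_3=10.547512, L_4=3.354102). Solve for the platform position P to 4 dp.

expand ‖A_i−P‖²=L_i² and subtract eq 1 (q_i ≔ ‖A_i‖²−L_i²)
q_1 = 36.0000+64.0000−15.2500 = 84.7500
eq1−eq2 → [0.0000  16.0000]·P = 88.0000
eq1−eq3 → [12.0000  16.0000]·P = 196.0000
eq1−eq4 → [-12.0000  8.0000]·P = -64.0000
2×2 solve → P = (9.0000, 5.5000)
check cable 4: ‖A_4−P‖² = 11.2500 ≈ L_4² = 11.2500 ✓

(9.0000, 5.5000)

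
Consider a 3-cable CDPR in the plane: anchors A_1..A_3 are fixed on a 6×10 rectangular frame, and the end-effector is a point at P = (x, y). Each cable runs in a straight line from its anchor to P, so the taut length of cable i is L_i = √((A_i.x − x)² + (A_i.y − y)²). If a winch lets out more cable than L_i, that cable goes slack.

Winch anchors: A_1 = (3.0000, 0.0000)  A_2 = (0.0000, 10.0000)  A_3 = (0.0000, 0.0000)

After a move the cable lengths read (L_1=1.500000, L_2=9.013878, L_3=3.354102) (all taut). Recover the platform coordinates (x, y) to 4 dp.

(3.0000, 1.5000)

expand ‖A_i−P‖²=L_i² and subtract eq 1 (c_i ≔ ‖A_i‖²−L_i²)
c_1 = 9.0000+0.0000−2.2500 = 6.7500
eq1−eq2 → [6.0000  -20.0000]·P = -12.0000
eq1−eq3 → [6.0000  0.0000]·P = 18.0000
2×2 solve → P = (3.0000, 1.5000)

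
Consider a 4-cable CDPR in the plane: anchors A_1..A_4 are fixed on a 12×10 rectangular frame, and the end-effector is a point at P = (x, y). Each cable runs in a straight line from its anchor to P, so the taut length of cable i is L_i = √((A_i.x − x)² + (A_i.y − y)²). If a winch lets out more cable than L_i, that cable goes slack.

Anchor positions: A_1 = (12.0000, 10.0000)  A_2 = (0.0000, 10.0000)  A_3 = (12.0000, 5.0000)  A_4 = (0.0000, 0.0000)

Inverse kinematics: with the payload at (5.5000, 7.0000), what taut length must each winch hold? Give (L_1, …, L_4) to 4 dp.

L_1 = √((12.0000−5.5000)² + (10.0000−7.0000)²) = 7.1589
L_2 = √((0.0000−5.5000)² + (10.0000−7.0000)²) = 6.2650
L_3 = √((12.0000−5.5000)² + (5.0000−7.0000)²) = 6.8007
L_4 = √((0.0000−5.5000)² + (0.0000−7.0000)²) = 8.9022

(7.1589, 6.2650, 6.8007, 8.9022)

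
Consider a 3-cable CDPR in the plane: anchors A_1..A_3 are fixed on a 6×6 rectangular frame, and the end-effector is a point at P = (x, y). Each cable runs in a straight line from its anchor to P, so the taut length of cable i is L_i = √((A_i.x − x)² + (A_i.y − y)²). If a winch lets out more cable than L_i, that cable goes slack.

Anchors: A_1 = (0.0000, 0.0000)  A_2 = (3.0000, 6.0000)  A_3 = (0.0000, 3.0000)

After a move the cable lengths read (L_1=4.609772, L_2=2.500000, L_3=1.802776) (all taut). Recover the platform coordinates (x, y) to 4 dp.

expand ‖A_i−P‖²=L_i² and subtract eq 1 (c_i ≔ ‖A_i‖²−L_i²)
c_1 = 0.0000+0.0000−21.2500 = -21.2500
eq1−eq2 → [-6.0000  -12.0000]·P = -60.0000
eq1−eq3 → [0.0000  -6.0000]·P = -27.0000
2×2 solve → P = (1.0000, 4.5000)

(1.0000, 4.5000)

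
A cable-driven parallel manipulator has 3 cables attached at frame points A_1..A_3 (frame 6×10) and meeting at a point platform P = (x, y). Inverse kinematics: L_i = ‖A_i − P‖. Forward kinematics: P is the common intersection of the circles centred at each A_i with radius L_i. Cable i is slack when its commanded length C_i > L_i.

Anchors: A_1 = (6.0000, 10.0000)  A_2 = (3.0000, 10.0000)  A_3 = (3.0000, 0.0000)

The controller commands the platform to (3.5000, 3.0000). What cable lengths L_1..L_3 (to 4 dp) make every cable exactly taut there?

cable 1: Δx=2.5000, Δy=7.0000; L_1 = √(Δx²+Δy²) = 7.4330
cable 2: Δx=-0.5000, Δy=7.0000; L_2 = √(Δx²+Δy²) = 7.0178
cable 3: Δx=-0.5000, Δy=-3.0000; L_3 = √(Δx²+Δy²) = 3.0414

(7.4330, 7.0178, 3.0414)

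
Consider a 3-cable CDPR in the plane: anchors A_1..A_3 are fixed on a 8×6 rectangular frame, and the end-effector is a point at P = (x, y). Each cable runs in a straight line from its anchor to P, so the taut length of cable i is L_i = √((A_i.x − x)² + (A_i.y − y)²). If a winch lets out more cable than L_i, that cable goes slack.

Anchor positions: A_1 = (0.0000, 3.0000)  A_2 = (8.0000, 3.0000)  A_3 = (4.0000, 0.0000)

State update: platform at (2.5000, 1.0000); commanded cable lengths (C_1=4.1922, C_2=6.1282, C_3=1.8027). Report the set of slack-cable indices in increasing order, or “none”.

1, 2

cable 1: √((-2.5000)²+(2.0000)²)=3.2016, C_1=4.1922: slack
cable 2: √((5.5000)²+(2.0000)²)=5.8523, C_2=6.1282: slack
cable 3: √((1.5000)²+(-1.0000)²)=1.8028, C_3=1.8027: taut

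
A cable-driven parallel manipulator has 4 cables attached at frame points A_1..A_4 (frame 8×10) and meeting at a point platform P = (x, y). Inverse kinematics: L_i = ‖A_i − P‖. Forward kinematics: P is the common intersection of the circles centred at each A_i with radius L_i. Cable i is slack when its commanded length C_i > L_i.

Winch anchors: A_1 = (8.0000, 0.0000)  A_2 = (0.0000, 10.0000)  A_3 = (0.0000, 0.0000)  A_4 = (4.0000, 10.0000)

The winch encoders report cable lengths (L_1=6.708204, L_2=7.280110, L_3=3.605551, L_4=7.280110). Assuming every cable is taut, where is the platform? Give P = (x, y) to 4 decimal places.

circle eqns → linear via eq_j − eq_1; set k_j = A_j·A_j − L_j²
k_1 = 64.0000+0.0000−45.0000 = 19.0000
16.0000·x − 20.0000·y = k_1−k_2 = -28.0000
16.0000·x + 0.0000·y = k_1−k_3 = 32.0000
8.0000·x − 20.0000·y = k_1−k_4 = -44.0000
solve first two rows → x=2.0000, y=3.0000
check cable 4: ‖A_4−P‖² = 53.0000 ≈ L_4² = 53.0000 ✓

(2.0000, 3.0000)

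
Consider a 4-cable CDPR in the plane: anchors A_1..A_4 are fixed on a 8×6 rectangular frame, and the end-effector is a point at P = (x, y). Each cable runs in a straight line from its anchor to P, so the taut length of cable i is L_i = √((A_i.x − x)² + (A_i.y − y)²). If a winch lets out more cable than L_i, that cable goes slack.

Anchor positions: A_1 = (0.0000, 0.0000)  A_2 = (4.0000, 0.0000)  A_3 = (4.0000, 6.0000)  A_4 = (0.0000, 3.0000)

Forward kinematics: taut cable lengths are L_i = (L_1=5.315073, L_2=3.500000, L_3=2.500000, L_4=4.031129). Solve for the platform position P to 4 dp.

(4.0000, 3.5000)

expand ‖A_i−P‖²=L_i² and subtract eq 1 (q_i ≔ ‖A_i‖²−L_i²)
q_1 = 0.0000+0.0000−28.2500 = -28.2500
eq1−eq2 → [-8.0000  0.0000]·P = -32.0000
eq1−eq3 → [-8.0000  -12.0000]·P = -74.0000
eq1−eq4 → [0.0000  -6.0000]·P = -21.0000
2×2 solve → P = (4.0000, 3.5000)
check cable 4: ‖A_4−P‖² = 16.2500 ≈ L_4² = 16.2500 ✓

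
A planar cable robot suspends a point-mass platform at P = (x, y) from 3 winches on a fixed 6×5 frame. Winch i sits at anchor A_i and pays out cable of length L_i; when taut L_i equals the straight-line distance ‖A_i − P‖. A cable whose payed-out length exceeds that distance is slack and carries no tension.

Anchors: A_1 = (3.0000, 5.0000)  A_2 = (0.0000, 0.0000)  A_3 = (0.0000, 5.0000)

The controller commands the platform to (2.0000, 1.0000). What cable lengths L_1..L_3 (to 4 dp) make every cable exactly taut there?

(4.1231, 2.2361, 4.4721)

L_1: Δ = A_1−P = (1.0000, 4.0000) → ‖Δ‖ = √17.0000 = 4.1231
L_2: Δ = A_2−P = (-2.0000, -1.0000) → ‖Δ‖ = √5.0000 = 2.2361
L_3: Δ = A_3−P = (-2.0000, 4.0000) → ‖Δ‖ = √20.0000 = 4.4721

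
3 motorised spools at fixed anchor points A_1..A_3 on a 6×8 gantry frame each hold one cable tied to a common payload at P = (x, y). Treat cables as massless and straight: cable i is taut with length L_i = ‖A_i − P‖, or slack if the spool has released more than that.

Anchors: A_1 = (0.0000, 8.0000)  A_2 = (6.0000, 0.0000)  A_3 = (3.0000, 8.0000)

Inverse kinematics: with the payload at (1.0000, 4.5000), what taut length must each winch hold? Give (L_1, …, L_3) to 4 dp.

(3.6401, 6.7268, 4.0311)

L_1 = √((0.0000−1.0000)² + (8.0000−4.5000)²) = 3.6401
L_2 = √((6.0000−1.0000)² + (0.0000−4.5000)²) = 6.7268
L_3 = √((3.0000−1.0000)² + (8.0000−4.5000)²) = 4.0311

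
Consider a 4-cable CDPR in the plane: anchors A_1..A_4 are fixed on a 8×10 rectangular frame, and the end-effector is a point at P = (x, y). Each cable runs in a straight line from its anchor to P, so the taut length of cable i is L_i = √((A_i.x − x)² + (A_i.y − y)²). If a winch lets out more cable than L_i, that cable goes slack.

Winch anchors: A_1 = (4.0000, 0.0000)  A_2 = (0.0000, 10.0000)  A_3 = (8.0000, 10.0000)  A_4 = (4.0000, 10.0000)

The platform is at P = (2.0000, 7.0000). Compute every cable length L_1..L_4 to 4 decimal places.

L_1: Δ = A_1−P = (2.0000, -7.0000) → ‖Δ‖ = √53.0000 = 7.2801
L_2: Δ = A_2−P = (-2.0000, 3.0000) → ‖Δ‖ = √13.0000 = 3.6056
L_3: Δ = A_3−P = (6.0000, 3.0000) → ‖Δ‖ = √45.0000 = 6.7082
L_4: Δ = A_4−P = (2.0000, 3.0000) → ‖Δ‖ = √13.0000 = 3.6056

(7.2801, 3.6056, 6.7082, 3.6056)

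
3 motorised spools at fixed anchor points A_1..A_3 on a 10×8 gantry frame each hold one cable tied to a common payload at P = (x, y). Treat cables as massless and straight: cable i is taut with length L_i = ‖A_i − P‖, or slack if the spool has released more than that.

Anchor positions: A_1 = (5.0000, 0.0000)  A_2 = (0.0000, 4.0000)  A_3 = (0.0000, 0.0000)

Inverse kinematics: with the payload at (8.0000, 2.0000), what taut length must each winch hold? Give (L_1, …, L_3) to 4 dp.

(3.6056, 8.2462, 8.2462)

L_1 = √((5.0000−8.0000)² + (0.0000−2.0000)²) = 3.6056
L_2 = √((0.0000−8.0000)² + (4.0000−2.0000)²) = 8.2462
L_3 = √((0.0000−8.0000)² + (0.0000−2.0000)²) = 8.2462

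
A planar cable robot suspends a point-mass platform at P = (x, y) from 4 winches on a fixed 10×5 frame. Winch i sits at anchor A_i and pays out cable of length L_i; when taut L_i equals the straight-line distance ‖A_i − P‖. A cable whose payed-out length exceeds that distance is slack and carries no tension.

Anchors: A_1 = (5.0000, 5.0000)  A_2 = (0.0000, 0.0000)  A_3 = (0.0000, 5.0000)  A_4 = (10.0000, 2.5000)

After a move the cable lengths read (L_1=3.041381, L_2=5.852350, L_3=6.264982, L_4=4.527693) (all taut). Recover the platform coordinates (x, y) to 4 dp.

(5.5000, 2.0000)

circle eqns → linear via eq_j − eq_1; set q_j = A_j·A_j − L_j²
q_1 = 25.0000+25.0000−9.2500 = 40.7500
10.0000·x + 10.0000·y = q_1−q_2 = 75.0000
10.0000·x + 0.0000·y = q_1−q_3 = 55.0000
-10.0000·x + 5.0000·y = q_1−q_4 = -45.0000
solve first two rows → x=5.5000, y=2.0000
check cable 4: ‖A_4−P‖² = 20.5000 ≈ L_4² = 20.5000 ✓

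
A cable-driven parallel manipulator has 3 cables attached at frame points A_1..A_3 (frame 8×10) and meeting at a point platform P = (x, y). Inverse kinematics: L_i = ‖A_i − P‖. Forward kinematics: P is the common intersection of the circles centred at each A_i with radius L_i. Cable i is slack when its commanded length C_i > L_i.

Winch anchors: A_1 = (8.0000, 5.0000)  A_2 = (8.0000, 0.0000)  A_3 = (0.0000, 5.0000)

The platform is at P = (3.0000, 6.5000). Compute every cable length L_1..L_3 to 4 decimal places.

(5.2202, 8.2006, 3.3541)

L_1: Δ = A_1−P = (5.0000, -1.5000) → ‖Δ‖ = √27.2500 = 5.2202
L_2: Δ = A_2−P = (5.0000, -6.5000) → ‖Δ‖ = √67.2500 = 8.2006
L_3: Δ = A_3−P = (-3.0000, -1.5000) → ‖Δ‖ = √11.2500 = 3.3541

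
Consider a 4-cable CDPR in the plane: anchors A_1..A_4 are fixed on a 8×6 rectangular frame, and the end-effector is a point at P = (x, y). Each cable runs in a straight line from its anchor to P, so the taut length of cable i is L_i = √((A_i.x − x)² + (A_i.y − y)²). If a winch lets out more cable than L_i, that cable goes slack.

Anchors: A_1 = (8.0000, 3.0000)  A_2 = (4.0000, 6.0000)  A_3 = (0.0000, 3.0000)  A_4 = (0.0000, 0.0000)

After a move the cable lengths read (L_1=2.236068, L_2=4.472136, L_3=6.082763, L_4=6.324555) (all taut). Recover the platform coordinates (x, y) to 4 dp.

expand ‖A_i−P‖²=L_i² and subtract eq 1 (c_i ≔ ‖A_i‖²−L_i²)
c_1 = 64.0000+9.0000−5.0000 = 68.0000
eq1−eq2 → [8.0000  -6.0000]·P = 36.0000
eq1−eq3 → [16.0000  0.0000]·P = 96.0000
eq1−eq4 → [16.0000  6.0000]·P = 108.0000
2×2 solve → P = (6.0000, 2.0000)
check cable 4: ‖A_4−P‖² = 40.0000 ≈ L_4² = 40.0000 ✓

(6.0000, 2.0000)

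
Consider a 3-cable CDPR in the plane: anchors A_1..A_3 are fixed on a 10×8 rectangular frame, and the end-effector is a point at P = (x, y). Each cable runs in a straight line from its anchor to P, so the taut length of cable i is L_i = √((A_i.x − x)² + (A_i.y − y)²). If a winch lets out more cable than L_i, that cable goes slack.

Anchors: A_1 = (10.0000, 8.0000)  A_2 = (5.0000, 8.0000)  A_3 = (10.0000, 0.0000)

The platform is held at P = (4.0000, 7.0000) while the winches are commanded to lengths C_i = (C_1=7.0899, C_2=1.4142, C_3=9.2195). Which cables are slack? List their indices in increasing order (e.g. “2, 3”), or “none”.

cable 1: L_1 = ‖A_1−P‖ = 6.0828;  C_1 = 7.0899 → slack
cable 2: L_2 = ‖A_2−P‖ = 1.4142;  C_2 = 1.4142 → taut
cable 3: L_3 = ‖A_3−P‖ = 9.2195;  C_3 = 9.2195 → taut

1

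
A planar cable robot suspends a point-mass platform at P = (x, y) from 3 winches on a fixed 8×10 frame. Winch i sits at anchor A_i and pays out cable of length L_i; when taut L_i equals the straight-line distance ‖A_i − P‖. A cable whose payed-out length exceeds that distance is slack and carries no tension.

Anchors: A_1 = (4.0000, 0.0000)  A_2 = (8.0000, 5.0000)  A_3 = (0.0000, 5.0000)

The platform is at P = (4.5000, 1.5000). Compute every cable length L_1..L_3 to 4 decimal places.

L_1 = √((4.0000−4.5000)² + (0.0000−1.5000)²) = 1.5811
L_2 = √((8.0000−4.5000)² + (5.0000−1.5000)²) = 4.9497
L_3 = √((0.0000−4.5000)² + (5.0000−1.5000)²) = 5.7009

(1.5811, 4.9497, 5.7009)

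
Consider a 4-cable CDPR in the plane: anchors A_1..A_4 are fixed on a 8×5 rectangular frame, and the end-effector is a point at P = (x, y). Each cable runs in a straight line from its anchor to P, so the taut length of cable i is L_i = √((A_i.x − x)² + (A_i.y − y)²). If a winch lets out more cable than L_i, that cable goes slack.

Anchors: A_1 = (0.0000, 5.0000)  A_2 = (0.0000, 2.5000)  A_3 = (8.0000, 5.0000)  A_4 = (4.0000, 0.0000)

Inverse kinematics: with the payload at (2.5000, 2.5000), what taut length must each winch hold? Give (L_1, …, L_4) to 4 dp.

cable 1: Δx=-2.5000, Δy=2.5000; L_1 = √(Δx²+Δy²) = 3.5355
cable 2: Δx=-2.5000, Δy=0.0000; L_2 = √(Δx²+Δy²) = 2.5000
cable 3: Δx=5.5000, Δy=2.5000; L_3 = √(Δx²+Δy²) = 6.0415
cable 4: Δx=1.5000, Δy=-2.5000; L_4 = √(Δx²+Δy²) = 2.9155

(3.5355, 2.5000, 6.0415, 2.9155)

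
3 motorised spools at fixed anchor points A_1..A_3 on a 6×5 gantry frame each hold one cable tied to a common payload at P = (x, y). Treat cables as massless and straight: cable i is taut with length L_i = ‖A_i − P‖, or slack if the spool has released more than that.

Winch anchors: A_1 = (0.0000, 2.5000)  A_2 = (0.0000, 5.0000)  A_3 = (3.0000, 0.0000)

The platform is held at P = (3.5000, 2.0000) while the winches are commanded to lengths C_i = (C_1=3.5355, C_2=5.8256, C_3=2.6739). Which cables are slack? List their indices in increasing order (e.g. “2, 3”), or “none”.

2, 3

cable 1: √((-3.5000)²+(0.5000)²)=3.5355, C_1=3.5355: taut
cable 2: √((-3.5000)²+(3.0000)²)=4.6098, C_2=5.8256: slack
cable 3: √((-0.5000)²+(-2.0000)²)=2.0616, C_3=2.6739: slack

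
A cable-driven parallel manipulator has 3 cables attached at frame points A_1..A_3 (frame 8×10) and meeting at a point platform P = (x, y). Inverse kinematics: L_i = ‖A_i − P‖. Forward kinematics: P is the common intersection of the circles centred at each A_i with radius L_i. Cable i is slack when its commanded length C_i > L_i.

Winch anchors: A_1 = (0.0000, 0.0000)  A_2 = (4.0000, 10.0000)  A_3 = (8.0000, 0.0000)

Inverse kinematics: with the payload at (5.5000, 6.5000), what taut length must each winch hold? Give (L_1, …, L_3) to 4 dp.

L_1 = √((0.0000−5.5000)² + (0.0000−6.5000)²) = 8.5147
L_2 = √((4.0000−5.5000)² + (10.0000−6.5000)²) = 3.8079
L_3 = √((8.0000−5.5000)² + (0.0000−6.5000)²) = 6.9642

(8.5147, 3.8079, 6.9642)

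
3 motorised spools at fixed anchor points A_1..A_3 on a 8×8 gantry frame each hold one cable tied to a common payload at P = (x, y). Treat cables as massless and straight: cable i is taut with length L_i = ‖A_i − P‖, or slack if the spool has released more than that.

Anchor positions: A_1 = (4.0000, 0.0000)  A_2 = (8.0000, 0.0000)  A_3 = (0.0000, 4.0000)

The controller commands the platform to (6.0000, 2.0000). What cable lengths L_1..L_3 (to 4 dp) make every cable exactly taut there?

(2.8284, 2.8284, 6.3246)

L_1 = √((4.0000−6.0000)² + (0.0000−2.0000)²) = 2.8284
L_2 = √((8.0000−6.0000)² + (0.0000−2.0000)²) = 2.8284
L_3 = √((0.0000−6.0000)² + (4.0000−2.0000)²) = 6.3246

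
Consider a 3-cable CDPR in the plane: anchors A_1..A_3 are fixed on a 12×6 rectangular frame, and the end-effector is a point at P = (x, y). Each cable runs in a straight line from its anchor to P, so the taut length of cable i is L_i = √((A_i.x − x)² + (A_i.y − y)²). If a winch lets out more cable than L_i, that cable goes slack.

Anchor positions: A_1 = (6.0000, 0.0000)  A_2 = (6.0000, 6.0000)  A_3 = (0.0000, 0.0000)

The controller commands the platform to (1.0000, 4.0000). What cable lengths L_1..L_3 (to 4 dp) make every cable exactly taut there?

(6.4031, 5.3852, 4.1231)

L_1 = √((6.0000−1.0000)² + (0.0000−4.0000)²) = 6.4031
L_2 = √((6.0000−1.0000)² + (6.0000−4.0000)²) = 5.3852
L_3 = √((0.0000−1.0000)² + (0.0000−4.0000)²) = 4.1231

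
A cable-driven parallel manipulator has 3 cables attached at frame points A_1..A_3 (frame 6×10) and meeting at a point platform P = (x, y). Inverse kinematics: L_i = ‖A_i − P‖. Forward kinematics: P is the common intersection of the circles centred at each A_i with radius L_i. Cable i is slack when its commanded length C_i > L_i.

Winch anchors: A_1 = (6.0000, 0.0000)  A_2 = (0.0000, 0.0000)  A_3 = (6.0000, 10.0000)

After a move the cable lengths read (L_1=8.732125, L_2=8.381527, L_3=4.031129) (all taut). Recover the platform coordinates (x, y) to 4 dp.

(2.5000, 8.0000)

circle eqns → linear via eq_j − eq_1; set q_j = A_j·A_j − L_j²
q_1 = 36.0000+0.0000−76.2500 = -40.2500
12.0000·x + 0.0000·y = q_1−q_2 = 30.0000
0.0000·x − 20.0000·y = q_1−q_3 = -160.0000
solve first two rows → x=2.5000, y=8.0000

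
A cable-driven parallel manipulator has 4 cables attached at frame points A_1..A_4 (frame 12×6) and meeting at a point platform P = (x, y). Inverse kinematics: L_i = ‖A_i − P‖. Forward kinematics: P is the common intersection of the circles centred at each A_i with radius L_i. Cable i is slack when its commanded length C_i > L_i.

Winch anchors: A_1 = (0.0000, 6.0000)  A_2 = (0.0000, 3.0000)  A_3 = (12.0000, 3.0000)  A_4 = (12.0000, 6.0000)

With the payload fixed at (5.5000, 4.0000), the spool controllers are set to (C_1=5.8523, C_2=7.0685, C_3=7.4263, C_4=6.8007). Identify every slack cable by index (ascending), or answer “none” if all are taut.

i=1: geometric 5.8523 vs commanded 5.8523 ⇒ taut
i=2: geometric 5.5902 vs commanded 7.0685 ⇒ slack
i=3: geometric 6.5765 vs commanded 7.4263 ⇒ slack
i=4: geometric 6.8007 vs commanded 6.8007 ⇒ taut

2, 3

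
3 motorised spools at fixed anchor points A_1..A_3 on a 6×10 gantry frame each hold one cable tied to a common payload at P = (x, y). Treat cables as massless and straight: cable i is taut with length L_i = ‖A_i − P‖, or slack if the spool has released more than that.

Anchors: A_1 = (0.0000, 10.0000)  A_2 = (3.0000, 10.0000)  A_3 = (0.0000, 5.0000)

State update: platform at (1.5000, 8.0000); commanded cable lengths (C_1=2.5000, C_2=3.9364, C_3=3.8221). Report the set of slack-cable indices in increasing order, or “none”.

cable 1: √((-1.5000)²+(2.0000)²)=2.5000, C_1=2.5000: taut
cable 2: √((1.5000)²+(2.0000)²)=2.5000, C_2=3.9364: slack
cable 3: √((-1.5000)²+(-3.0000)²)=3.3541, C_3=3.8221: slack

2, 3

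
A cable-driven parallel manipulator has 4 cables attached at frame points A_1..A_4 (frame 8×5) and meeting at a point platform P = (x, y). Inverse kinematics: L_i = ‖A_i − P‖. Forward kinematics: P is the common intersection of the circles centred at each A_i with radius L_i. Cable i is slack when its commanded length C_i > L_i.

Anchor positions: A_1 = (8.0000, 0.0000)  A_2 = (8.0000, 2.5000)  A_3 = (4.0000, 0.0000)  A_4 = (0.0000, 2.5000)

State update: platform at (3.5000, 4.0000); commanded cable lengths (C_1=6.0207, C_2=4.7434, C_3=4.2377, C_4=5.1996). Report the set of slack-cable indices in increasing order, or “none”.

i=1: geometric 6.0208 vs commanded 6.0207 ⇒ taut
i=2: geometric 4.7434 vs commanded 4.7434 ⇒ taut
i=3: geometric 4.0311 vs commanded 4.2377 ⇒ slack
i=4: geometric 3.8079 vs commanded 5.1996 ⇒ slack

3, 4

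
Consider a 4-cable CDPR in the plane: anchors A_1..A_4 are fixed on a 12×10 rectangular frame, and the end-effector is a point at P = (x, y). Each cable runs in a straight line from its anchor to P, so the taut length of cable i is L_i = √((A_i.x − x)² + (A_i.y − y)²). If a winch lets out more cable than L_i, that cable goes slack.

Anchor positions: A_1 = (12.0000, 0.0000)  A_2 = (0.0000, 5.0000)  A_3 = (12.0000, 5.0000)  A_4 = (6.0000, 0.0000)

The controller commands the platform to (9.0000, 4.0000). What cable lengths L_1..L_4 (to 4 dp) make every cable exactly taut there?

L_1 = √((12.0000−9.0000)² + (0.0000−4.0000)²) = 5.0000
L_2 = √((0.0000−9.0000)² + (5.0000−4.0000)²) = 9.0554
L_3 = √((12.0000−9.0000)² + (5.0000−4.0000)²) = 3.1623
L_4 = √((6.0000−9.0000)² + (0.0000−4.0000)²) = 5.0000

(5.0000, 9.0554, 3.1623, 5.0000)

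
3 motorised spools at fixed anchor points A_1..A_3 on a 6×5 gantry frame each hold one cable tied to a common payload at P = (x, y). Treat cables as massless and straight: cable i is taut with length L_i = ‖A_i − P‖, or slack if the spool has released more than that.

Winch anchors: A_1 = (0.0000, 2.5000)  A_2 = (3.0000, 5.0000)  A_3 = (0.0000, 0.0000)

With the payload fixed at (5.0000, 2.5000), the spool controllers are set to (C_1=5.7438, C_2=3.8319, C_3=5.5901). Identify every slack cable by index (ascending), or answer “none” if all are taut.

1, 2

cable 1: √((-5.0000)²+(0.0000)²)=5.0000, C_1=5.7438: slack
cable 2: √((-2.0000)²+(2.5000)²)=3.2016, C_2=3.8319: slack
cable 3: √((-5.0000)²+(-2.5000)²)=5.5902, C_3=5.5901: taut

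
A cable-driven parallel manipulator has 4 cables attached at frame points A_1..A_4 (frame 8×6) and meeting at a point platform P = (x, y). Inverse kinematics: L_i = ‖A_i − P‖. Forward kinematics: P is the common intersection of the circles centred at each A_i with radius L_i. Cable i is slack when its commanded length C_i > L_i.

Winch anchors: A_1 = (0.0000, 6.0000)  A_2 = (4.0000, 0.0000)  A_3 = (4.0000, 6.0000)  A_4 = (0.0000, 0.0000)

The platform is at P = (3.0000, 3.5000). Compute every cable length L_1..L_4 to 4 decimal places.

(3.9051, 3.6401, 2.6926, 4.6098)

L_1 = √((0.0000−3.0000)² + (6.0000−3.5000)²) = 3.9051
L_2 = √((4.0000−3.0000)² + (0.0000−3.5000)²) = 3.6401
L_3 = √((4.0000−3.0000)² + (6.0000−3.5000)²) = 2.6926
L_4 = √((0.0000−3.0000)² + (0.0000−3.5000)²) = 4.6098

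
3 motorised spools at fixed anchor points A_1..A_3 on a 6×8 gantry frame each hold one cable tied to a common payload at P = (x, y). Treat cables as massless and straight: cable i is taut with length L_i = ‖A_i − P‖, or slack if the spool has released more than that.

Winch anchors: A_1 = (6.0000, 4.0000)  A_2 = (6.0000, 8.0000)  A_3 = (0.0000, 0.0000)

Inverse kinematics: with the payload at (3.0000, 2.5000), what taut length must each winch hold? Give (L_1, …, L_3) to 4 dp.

L_1: Δ = A_1−P = (3.0000, 1.5000) → ‖Δ‖ = √11.2500 = 3.3541
L_2: Δ = A_2−P = (3.0000, 5.5000) → ‖Δ‖ = √39.2500 = 6.2650
L_3: Δ = A_3−P = (-3.0000, -2.5000) → ‖Δ‖ = √15.2500 = 3.9051

(3.3541, 6.2650, 3.9051)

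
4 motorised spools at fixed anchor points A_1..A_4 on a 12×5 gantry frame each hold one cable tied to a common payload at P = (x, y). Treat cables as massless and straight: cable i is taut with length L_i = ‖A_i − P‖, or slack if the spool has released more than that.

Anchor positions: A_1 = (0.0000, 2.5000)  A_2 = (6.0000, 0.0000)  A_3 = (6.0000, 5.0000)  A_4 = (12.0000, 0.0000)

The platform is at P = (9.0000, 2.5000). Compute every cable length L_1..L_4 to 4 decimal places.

(9.0000, 3.9051, 3.9051, 3.9051)

L_1: Δ = A_1−P = (-9.0000, 0.0000) → ‖Δ‖ = √81.0000 = 9.0000
L_2: Δ = A_2−P = (-3.0000, -2.5000) → ‖Δ‖ = √15.2500 = 3.9051
L_3: Δ = A_3−P = (-3.0000, 2.5000) → ‖Δ‖ = √15.2500 = 3.9051
L_4: Δ = A_4−P = (3.0000, -2.5000) → ‖Δ‖ = √15.2500 = 3.9051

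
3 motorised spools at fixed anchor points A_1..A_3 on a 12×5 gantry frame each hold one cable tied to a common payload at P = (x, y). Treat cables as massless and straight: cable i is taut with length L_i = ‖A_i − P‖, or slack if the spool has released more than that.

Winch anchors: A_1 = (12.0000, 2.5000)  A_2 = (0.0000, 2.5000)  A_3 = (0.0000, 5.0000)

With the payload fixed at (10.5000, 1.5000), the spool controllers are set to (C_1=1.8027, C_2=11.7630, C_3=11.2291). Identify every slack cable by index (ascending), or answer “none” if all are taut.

cable 1: L_1 = ‖A_1−P‖ = 1.8028;  C_1 = 1.8027 → taut
cable 2: L_2 = ‖A_2−P‖ = 10.5475;  C_2 = 11.7630 → slack
cable 3: L_3 = ‖A_3−P‖ = 11.0680;  C_3 = 11.2291 → slack

2, 3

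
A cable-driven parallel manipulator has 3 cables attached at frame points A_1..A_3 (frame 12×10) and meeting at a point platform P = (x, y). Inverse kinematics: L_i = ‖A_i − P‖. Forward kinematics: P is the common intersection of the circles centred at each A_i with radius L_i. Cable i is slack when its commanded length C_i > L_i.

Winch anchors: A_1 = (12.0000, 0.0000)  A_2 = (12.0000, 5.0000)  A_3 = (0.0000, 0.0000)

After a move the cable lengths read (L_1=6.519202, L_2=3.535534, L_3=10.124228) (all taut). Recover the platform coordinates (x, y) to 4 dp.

(8.5000, 5.5000)

expand ‖A_i−P‖²=L_i² and subtract eq 1 (c_i ≔ ‖A_i‖²−L_i²)
c_1 = 144.0000+0.0000−42.5000 = 101.5000
eq1−eq2 → [0.0000  -10.0000]·P = -55.0000
eq1−eq3 → [24.0000  0.0000]·P = 204.0000
2×2 solve → P = (8.5000, 5.5000)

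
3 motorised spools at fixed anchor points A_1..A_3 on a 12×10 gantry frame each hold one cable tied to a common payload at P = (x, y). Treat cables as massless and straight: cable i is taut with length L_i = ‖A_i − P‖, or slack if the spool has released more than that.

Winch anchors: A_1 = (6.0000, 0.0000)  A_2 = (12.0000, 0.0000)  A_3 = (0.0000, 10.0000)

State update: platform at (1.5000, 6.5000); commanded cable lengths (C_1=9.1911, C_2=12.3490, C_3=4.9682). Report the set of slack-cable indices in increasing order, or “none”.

cable 1: L_1 = ‖A_1−P‖ = 7.9057;  C_1 = 9.1911 → slack
cable 2: L_2 = ‖A_2−P‖ = 12.3491;  C_2 = 12.3490 → taut
cable 3: L_3 = ‖A_3−P‖ = 3.8079;  C_3 = 4.9682 → slack

1, 3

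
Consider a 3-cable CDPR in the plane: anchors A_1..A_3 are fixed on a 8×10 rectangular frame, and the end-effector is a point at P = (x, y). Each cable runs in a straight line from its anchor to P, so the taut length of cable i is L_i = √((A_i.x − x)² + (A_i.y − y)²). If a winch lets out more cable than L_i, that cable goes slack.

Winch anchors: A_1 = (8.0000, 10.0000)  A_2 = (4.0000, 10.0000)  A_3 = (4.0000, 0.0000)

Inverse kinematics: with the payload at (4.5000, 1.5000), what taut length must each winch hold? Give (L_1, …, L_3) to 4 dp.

L_1 = √((8.0000−4.5000)² + (10.0000−1.5000)²) = 9.1924
L_2 = √((4.0000−4.5000)² + (10.0000−1.5000)²) = 8.5147
L_3 = √((4.0000−4.5000)² + (0.0000−1.5000)²) = 1.5811

(9.1924, 8.5147, 1.5811)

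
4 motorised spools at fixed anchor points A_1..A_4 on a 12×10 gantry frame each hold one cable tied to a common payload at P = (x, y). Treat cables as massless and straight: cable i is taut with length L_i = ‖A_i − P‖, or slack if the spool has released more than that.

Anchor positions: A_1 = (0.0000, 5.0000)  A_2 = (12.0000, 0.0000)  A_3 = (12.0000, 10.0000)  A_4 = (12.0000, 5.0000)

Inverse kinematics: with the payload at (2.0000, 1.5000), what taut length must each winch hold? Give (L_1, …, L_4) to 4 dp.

(4.0311, 10.1119, 13.1244, 10.5948)

L_1: Δ = A_1−P = (-2.0000, 3.5000) → ‖Δ‖ = √16.2500 = 4.0311
L_2: Δ = A_2−P = (10.0000, -1.5000) → ‖Δ‖ = √102.2500 = 10.1119
L_3: Δ = A_3−P = (10.0000, 8.5000) → ‖Δ‖ = √172.2500 = 13.1244
L_4: Δ = A_4−P = (10.0000, 3.5000) → ‖Δ‖ = √112.2500 = 10.5948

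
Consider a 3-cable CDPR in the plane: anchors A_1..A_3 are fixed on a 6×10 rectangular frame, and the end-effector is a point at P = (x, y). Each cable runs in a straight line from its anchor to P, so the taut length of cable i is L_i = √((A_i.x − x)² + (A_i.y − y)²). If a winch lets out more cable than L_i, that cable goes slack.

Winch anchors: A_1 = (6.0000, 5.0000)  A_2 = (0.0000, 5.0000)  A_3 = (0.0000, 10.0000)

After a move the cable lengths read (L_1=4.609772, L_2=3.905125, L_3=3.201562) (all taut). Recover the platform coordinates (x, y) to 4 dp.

each cable: (A_i−P)·(A_i−P) = L_i²; let q_i = ‖A_i‖²−L_i²
q_1 = 36.0000+25.0000−21.2500 = 39.7500
row 1: 12.0000x + 0.0000y = 30.0000  (q_2=9.7500)
row 2: 12.0000x − 10.0000y = -50.0000  (q_3=89.7500)
Cramer on rows 1–2 → x = 2.5000, y = 8.0000

(2.5000, 8.0000)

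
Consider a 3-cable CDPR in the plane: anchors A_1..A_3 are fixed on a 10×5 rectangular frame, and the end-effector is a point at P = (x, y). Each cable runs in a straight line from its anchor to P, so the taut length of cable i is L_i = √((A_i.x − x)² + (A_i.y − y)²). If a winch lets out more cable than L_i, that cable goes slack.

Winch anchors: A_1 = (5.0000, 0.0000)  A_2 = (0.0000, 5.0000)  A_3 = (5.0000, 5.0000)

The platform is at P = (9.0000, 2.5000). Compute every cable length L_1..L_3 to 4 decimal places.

(4.7170, 9.3408, 4.7170)

L_1 = √((5.0000−9.0000)² + (0.0000−2.5000)²) = 4.7170
L_2 = √((0.0000−9.0000)² + (5.0000−2.5000)²) = 9.3408
L_3 = √((5.0000−9.0000)² + (5.0000−2.5000)²) = 4.7170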